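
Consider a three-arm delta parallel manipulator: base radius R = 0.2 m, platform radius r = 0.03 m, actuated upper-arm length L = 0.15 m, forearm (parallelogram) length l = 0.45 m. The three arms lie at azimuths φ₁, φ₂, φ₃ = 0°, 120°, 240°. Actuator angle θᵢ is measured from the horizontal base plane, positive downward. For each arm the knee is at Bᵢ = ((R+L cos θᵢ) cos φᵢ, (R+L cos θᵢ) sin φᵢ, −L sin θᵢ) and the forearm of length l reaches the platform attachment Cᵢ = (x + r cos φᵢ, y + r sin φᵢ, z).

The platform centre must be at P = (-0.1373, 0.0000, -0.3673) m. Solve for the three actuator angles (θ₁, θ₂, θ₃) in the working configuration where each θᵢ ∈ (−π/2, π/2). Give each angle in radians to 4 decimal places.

arm 1 (φ=0.0°): x'=-0.1373, y'=0.0000
  A=0.3073, B=-0.3673, C=(l²−L²−A²−y'²−z²)/(2L)=-0.1645
  θ1 = atan2(B,A) + arccos(C/0.4789) = 1.0473
rotate P by −φ2: (0.0686, 0.1189, -0.3673)
  e−x'=0.1014;  (l²−L²−(e−x')²−y'²−z²)/2L = 0.0689
  √(A²+B²)=0.3810;  θ2 = -1.3016+1.3889 ≈ 0.0873
φ3=240.0° → target in arm frame (0.0687, -0.1189)
  A=0.1013, B=-0.3673, C=(l²−L²−A²−y'²−z²)/(2L)=0.0689
  θ3 = atan2(B,A) + arccos(C/0.3810) = 0.0873

θ₁ = 1.0473, θ₂ = 0.0873, θ₃ = 0.0873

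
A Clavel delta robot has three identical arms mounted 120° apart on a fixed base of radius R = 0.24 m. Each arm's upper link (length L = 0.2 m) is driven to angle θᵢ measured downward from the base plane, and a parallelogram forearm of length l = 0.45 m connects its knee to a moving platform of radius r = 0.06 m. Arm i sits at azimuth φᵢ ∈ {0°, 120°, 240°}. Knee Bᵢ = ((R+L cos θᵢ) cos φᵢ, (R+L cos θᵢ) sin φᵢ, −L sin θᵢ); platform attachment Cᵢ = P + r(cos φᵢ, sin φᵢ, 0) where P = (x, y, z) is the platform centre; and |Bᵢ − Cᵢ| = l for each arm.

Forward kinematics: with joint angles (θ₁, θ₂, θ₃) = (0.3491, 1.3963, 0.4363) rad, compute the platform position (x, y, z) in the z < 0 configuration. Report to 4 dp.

arm 1 at φ=0.0°: (R−r)+L cos θ1 = 0.3679;  S1 = (0.3679, 0.0000, -0.0684)
S2 = (0.2147·cos120.0°, 0.2147·sin120.0°, -0.1970) = (-0.1074, 0.1860, -0.1970)
φ3=240.0°: virtual centre (-0.1806, -0.3129, -0.0845), radius l
subtract pairs → two planes through P
plane₁₂: -0.9506x+0.3719y+-0.2571z = -0.0552
Cramer: x(z) = 0.0353-0.1724z;  y(z) = -0.0581+0.2507z
sphere 1 gives Az²+Bz+C=0 with A=1.0926, B=0.2224, C=-0.0838;  B²−4AC=0.4157;  roots -0.3968, 0.1933;  negative root z = -0.3968
x = 0.1037, y = -0.1576

(0.1037, -0.1576, -0.3968)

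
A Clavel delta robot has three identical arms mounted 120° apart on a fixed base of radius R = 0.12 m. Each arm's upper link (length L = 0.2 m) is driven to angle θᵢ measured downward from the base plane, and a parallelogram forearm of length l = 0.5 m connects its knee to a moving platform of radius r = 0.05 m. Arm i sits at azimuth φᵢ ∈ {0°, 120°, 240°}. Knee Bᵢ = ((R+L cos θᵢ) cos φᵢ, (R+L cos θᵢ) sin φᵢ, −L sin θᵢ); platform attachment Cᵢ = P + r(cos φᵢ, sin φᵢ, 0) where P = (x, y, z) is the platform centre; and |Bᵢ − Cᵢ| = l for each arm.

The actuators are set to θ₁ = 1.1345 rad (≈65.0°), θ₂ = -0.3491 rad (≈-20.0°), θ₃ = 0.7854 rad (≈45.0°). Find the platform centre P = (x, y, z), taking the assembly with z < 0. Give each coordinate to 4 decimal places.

φ1=0.0°: virtual centre (0.1545, 0.0000, -0.1813), radius l
arm 2 at φ=120.0°: (R−r)+L cos θ2 = 0.2579;  O2 = (-0.1290, 0.2234, 0.0684)
arm 3 at φ=240.0°: (R−r)+L cos θ3 = 0.2114;  O3 = (-0.1057, -0.1831, -0.1414)
subtract pairs → two planes through P
linear system: -0.5670x+0.4468y = 0.0145−0.4994z; -0.5205x+-0.3662y = 0.0080−0.0797z
Cramer: x(z) = -0.0201+0.4963z;  y(z) = 0.0069-0.4878z
into |P−O₁|² = l²: 1.4843z² + 0.1825z + -0.1866 = 0;  Δ = 1.1412;  z = -0.4213 or 0.2984 → z<0 root = -0.4213
x = -0.2292, y = 0.2124

(-0.2292, 0.2124, -0.4213)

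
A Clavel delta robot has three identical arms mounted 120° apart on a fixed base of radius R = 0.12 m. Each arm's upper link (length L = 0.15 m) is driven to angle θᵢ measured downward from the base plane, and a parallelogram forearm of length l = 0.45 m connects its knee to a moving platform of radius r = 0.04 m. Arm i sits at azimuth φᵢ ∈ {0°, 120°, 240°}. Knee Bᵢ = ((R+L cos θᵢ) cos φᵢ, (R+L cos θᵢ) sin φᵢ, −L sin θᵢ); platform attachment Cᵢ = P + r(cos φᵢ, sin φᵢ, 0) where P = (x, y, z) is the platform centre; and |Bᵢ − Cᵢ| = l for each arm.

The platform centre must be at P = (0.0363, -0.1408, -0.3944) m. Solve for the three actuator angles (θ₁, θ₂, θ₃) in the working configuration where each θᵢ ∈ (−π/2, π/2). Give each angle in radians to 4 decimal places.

θ₁ = 0.0875, θ₂ = 0.6984, θ₃ = -0.1745

arm 1 (φ=0.0°): x'=0.0363, y'=-0.1408
  e−x'=0.0437;  (l²−L²−(e−x')²−y'²−z²)/2L = 0.0090
  γ=atan2(-0.3944,0.0437)=-1.4604;  ψ=arccos(0.0228)=1.5480;  θ1=γ+ψ≈0.0875
φ2=120.0° → target in arm frame (-0.1401, 0.0390)
  e−x'=0.2201;  (l²−L²−(e−x')²−y'²−z²)/2L = -0.0850
  γ=atan2(-0.3944,0.2201)=-1.0618;  ψ=arccos(-0.1883)=1.7602;  θ2=γ+ψ≈0.6984
arm 3 (φ=240.0°): x'=0.1038, y'=0.1018
  A cos θ + B sin θ = C:  -0.0238·cos θ + -0.3944·sin θ = 0.0450
  θ3 = atan2(B,A) + arccos(C/0.3951) = -0.1745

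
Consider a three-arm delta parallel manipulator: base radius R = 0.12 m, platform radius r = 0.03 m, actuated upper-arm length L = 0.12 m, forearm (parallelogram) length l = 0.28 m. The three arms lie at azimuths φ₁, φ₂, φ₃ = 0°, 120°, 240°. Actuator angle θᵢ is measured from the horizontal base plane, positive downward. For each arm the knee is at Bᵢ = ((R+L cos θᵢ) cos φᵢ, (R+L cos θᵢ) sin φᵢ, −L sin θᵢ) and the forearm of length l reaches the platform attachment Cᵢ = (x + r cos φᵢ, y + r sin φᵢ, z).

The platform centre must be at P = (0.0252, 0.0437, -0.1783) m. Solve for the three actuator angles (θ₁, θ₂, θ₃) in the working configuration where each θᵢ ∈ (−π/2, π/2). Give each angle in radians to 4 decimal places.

φ1=0.0° → target in arm frame (0.0252, 0.0437)
  e−x'=0.0648;  (l²−L²−(e−x')²−y'²−z²)/2L = 0.1088
  γ=atan2(-0.1783,0.0648)=-1.2222;  ψ=arccos(0.5733)=0.9603;  θ1=γ+ψ≈-0.2619
φ2=120.0° → target in arm frame (0.0252, -0.0437)
  e−x'=0.0648;  (l²−L²−(e−x')²−y'²−z²)/2L = 0.1088
  θ2 = atan2(B,A) + arccos(C/0.1897) = -0.2624
rotate P by −φ3: (-0.0504, 0.0000, -0.1783)
  A=0.1404, B=-0.1783, C=(l²−L²−A²−y'²−z²)/(2L)=0.0520
  √(A²+B²)=0.2270;  θ3 = -0.9036+1.3396 ≈ 0.4360

θ₁ = -0.2619, θ₂ = -0.2624, θ₃ = 0.4360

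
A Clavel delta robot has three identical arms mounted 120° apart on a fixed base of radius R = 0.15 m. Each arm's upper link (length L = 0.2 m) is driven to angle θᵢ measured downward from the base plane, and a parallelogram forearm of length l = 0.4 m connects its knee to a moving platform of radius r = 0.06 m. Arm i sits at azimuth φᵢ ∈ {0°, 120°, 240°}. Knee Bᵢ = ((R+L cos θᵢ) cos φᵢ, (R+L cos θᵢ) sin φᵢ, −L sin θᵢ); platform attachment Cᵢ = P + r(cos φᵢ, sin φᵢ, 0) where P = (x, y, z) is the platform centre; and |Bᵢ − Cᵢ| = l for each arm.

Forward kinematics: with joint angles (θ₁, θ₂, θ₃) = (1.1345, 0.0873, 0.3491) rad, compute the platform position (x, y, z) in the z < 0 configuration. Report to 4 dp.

(-0.1849, 0.0366, -0.3530)

S1 = (0.1745·cos0.0°, 0.1745·sin0.0°, -0.1813) = (0.1745, 0.0000, -0.1813)
φ2=120.0°: virtual centre (-0.1446, 0.2505, -0.0174), radius l
S3 = (0.2779·cos240.0°, 0.2779·sin240.0°, -0.0684) = (-0.1390, -0.2407, -0.0684)
|S₂|²−|S₁|² = 0.0206;  |S₃|²−|S₁|² = 0.0186
[-0.6383 0.5010 0.3277]·P = 0.0206;  [-0.6270 -0.4814 0.2257]·P = 0.0186
det = 0.6214;  x = -0.0310+0.4358z,  y = 0.0017+-0.0988z
quadratic in z: (1.1997)z²+(0.1830)z+(-0.0849)=0, √Δ=0.6640 → z ∈ {-0.3530, 0.2005}; z = -0.3530 (taking z<0)
x = -0.1849, y = 0.0366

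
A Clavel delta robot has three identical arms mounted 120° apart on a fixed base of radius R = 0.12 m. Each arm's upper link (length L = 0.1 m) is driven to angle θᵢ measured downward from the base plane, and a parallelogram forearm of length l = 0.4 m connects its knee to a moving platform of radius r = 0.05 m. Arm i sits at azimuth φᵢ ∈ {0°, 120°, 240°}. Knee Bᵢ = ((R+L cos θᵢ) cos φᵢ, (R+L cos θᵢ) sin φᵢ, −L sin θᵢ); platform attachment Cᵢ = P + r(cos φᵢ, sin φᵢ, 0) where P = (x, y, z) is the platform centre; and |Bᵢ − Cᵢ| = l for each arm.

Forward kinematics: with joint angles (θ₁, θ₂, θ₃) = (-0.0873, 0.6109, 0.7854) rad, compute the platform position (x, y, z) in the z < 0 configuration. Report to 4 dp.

arm 1 at φ=0.0°: ρ1 = 0.1696;  O1 = (0.1696, 0.0000, 0.0087)
φ2=120.0°: virtual centre (-0.0760, 0.1316, -0.0574), radius l
O3 = (0.1407·cos240.0°, 0.1407·sin240.0°, -0.0707) = (-0.0704, -0.1219, -0.0707)
|O₂|²−|O₁|² = -0.0025;  |O₃|²−|O₁|² = -0.0040
plane₁₂: -0.4912x+0.2631y+-0.1322z = -0.0025
Cramer: x(z) = 0.0068-0.3009z;  y(z) = 0.0032-0.0593z
sphere 1 gives Az²+Bz+C=0 with A=1.0940, B=0.0802, C=-0.1334;  B²−4AC=0.5902;  roots -0.3877, 0.3145;  negative root z = -0.3877
x = 0.1234, y = 0.0262

(0.1234, 0.0262, -0.3877)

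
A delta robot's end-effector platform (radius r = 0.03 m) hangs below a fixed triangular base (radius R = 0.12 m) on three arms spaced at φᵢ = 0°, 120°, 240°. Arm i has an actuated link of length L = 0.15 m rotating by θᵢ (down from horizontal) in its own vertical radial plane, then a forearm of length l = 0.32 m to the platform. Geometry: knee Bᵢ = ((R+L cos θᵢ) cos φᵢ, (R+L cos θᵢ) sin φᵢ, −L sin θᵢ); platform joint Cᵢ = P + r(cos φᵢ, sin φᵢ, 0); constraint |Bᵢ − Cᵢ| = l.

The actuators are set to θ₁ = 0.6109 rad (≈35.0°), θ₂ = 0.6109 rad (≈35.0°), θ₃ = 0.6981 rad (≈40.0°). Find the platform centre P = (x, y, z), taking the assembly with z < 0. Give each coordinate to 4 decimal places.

(0.0067, 0.0115, -0.3305)

arm 1 at φ=0.0°: e+L cos θ1 = 0.2129;  centre 1 = (0.2129, 0.0000, -0.0860)
arm 2 at φ=120.0°: e+L cos θ2 = 0.2129;  centre 2 = (-0.1064, 0.1844, -0.0860)
centre 3 = (0.2049·cos240.0°, 0.2049·sin240.0°, -0.0964) = (-0.1025, -0.1775, -0.0964)
subtract pairs → two planes through P
linear system: -0.6386x+0.3687y = 0.0000−0.0000z; -0.6306x+-0.3549y = -0.0014−-0.0207z
det = 0.4592;  x = 0.0012+-0.0167z,  y = 0.0020+-0.0289z
quadratic in z: (1.0011)z²+(0.1790)z+(-0.0502)=0, √Δ=0.4826 → z ∈ {-0.3305, 0.1516}; z = -0.3305 (taking z<0)
x = 0.0067, y = 0.0115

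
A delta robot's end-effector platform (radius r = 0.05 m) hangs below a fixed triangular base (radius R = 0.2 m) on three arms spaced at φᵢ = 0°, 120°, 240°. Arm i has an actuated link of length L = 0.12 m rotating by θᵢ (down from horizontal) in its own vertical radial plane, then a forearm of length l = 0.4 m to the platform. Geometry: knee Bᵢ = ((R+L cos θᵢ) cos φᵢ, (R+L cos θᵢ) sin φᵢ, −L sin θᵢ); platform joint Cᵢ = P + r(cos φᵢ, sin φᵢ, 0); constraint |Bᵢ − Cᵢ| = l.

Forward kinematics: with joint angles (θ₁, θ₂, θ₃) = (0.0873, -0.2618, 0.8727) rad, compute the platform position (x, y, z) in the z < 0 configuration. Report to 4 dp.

arm 1 at φ=0.0°: (R−r)+L cos θ1 = 0.2695;  S1 = (0.2695, 0.0000, -0.0105)
S2 = (0.2659·cos120.0°, 0.2659·sin120.0°, 0.0311) = (-0.1330, 0.2303, 0.0311)
φ3=240.0°: virtual centre (-0.1136, -0.1967, -0.0919), radius l
eliminate P² terms by subtracting sphere 1 from 2 and 3
plane₁₂: -0.8050x+0.4606y+0.0830z = -0.0011
det = 0.6696;  x = 0.0094+-0.0633z,  y = 0.0140+-0.2909z
into |P−S₁|² = l²: 1.0886z² + 0.0457z + -0.0920 = 0;  Δ = 0.4028;  z = -0.3125 or 0.2705 → z<0 root = -0.3125
x = 0.0292, y = 0.1049

(0.0292, 0.1049, -0.3125)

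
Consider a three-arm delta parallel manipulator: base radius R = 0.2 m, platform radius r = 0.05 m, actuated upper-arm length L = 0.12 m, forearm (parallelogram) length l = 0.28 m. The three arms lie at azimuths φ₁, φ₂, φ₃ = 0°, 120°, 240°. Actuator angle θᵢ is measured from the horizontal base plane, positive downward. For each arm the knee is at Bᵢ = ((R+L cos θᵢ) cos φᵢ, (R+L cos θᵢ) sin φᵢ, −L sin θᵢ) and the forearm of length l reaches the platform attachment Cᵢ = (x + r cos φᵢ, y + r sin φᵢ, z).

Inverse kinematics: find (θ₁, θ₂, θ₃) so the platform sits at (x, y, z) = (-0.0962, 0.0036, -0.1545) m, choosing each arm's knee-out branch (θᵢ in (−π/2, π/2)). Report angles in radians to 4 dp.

arm 1 (φ=0.0°): x'=-0.0962, y'=0.0036
  A=0.2462, B=-0.1545, C=(l²−L²−A²−y'²−z²)/(2L)=-0.0854
  θ1 = atan2(B,A) + arccos(C/0.2907) = 1.3086
φ2=120.0° → target in arm frame (0.0512, 0.0815)
  A=0.0988, B=-0.1545, C=(l²−L²−A²−y'²−z²)/(2L)=0.0989
  γ=atan2(-0.1545,0.0988)=-1.0019;  ψ=arccos(0.5391)=1.0014;  θ2=γ+ψ≈-0.0005
arm 3 (φ=240.0°): x'=0.0450, y'=-0.0851
  A=0.1050, B=-0.1545, C=(l²−L²−A²−y'²−z²)/(2L)=0.0911
  √(A²+B²)=0.1868;  θ3 = -0.9738+1.0616 ≈ 0.0878

θ₁ = 1.3086, θ₂ = -0.0005, θ₃ = 0.0878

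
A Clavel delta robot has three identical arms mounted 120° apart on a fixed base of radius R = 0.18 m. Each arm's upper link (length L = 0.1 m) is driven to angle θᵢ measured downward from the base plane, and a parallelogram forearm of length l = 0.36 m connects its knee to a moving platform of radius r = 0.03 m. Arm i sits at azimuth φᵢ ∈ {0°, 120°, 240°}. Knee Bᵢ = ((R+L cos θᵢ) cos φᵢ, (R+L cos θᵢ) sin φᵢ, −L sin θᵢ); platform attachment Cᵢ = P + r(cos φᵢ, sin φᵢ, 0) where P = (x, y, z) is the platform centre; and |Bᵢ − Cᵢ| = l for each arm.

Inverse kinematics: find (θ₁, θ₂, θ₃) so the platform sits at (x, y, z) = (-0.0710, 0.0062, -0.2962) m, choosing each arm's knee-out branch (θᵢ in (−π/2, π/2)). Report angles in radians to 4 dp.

θ₁ = 0.8733, θ₂ = 0.0878, θ₃ = 0.1745

arm 1 (φ=0.0°): x'=-0.0710, y'=0.0062
  e−x'=0.2210;  (l²−L²−(e−x')²−y'²−z²)/2L = -0.0851
  γ=atan2(-0.2962,0.2210)=-0.9298;  ψ=arccos(-0.2302)=1.8031;  θ1=γ+ψ≈0.8733
rotate P by −φ2: (0.0409, 0.0584, -0.2962)
  A cos θ + B sin θ = C:  0.1091·cos θ + -0.2962·sin θ = 0.0827
  γ=atan2(-0.2962,0.1091)=-1.2178;  ψ=arccos(0.2621)=1.3056;  θ2=γ+ψ≈0.0878
φ3=240.0° → target in arm frame (0.0301, -0.0646)
  A cos θ + B sin θ = C:  0.1199·cos θ + -0.2962·sin θ = 0.0666
  θ3 = atan2(B,A) + arccos(C/0.3195) = 0.1745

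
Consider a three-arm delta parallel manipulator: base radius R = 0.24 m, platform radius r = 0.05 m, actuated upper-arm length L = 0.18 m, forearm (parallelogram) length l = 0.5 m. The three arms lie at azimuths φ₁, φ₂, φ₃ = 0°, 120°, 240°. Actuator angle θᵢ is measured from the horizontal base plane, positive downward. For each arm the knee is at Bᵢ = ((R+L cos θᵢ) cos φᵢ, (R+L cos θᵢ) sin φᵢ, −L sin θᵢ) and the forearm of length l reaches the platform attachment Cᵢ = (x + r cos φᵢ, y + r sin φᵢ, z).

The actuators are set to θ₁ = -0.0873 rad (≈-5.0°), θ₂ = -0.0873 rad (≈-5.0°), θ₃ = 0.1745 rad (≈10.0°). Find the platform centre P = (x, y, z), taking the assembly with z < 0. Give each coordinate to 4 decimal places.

arm 1 at φ=0.0°: (R−r)+L cos θ1 = 0.3693;  S1 = (0.3693, 0.0000, 0.0157)
φ2=120.0°: virtual centre (-0.1847, 0.3198, 0.0157), radius l
φ3=240.0°: virtual centre (-0.1836, -0.3181, -0.0313), radius l
subtract pairs → two planes through P
linear system: -1.1079x+0.6397y = 0.0000−0.0000z; -1.1059x+-0.6361y = -0.0008−-0.0939z
det = 1.4122;  x = 0.0004+-0.0425z,  y = 0.0006+-0.0737z
into |P−S₁|² = l²: 1.0072z² + -0.0001z + -0.1136 = 0;  Δ = 0.4578;  z = -0.3358 or 0.3359 → z<0 root = -0.3358
x = 0.0146, y = 0.0253

(0.0146, 0.0253, -0.3358)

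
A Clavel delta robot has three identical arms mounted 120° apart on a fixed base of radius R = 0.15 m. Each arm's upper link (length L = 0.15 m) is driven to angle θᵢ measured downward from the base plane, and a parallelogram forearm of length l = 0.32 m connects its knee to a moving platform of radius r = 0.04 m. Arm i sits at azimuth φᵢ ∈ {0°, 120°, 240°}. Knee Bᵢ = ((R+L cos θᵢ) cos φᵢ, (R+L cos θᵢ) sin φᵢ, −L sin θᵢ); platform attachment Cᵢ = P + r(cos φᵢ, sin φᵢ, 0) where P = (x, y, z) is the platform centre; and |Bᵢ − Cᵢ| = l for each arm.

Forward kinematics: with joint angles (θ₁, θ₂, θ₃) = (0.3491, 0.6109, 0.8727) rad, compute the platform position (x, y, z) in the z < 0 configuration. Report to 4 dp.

φ1=0.0°: virtual centre (0.2510, 0.0000, -0.0513), radius l
φ2=120.0°: virtual centre (-0.1164, 0.2017, -0.0860), radius l
φ3=240.0°: virtual centre (-0.1032, -0.1788, -0.1149), radius l
eliminate P² terms by subtracting sphere 1 from 2 and 3
[-0.7348 0.4033 -0.0695]·P = -0.0040;  [-0.7083 -0.3575 -0.1272]·P = -0.0098
Cramer: x(z) = 0.0098-0.1388z;  y(z) = 0.0080-0.0807z
sphere 1 gives Az²+Bz+C=0 with A=1.0258, B=0.1683, C=-0.0415;  B²−4AC=0.1988;  roots -0.2994, 0.1353;  negative root z = -0.2994
x = 0.0514, y = 0.0322

(0.0514, 0.0322, -0.2994)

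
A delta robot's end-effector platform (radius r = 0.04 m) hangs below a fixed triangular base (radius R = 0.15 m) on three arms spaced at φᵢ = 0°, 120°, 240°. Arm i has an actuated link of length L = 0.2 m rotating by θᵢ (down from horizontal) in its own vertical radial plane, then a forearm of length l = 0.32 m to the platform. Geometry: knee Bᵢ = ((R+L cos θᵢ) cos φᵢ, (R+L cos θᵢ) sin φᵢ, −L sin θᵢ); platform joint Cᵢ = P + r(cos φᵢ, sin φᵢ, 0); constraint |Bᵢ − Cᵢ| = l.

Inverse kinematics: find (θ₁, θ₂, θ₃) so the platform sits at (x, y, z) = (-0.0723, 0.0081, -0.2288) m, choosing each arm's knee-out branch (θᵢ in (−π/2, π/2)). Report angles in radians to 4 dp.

rotate P by −φ1: (-0.0723, 0.0081, -0.2288)
  A=0.1823, B=-0.2288, C=(l²−L²−A²−y'²−z²)/(2L)=-0.0581
  γ=atan2(-0.2288,0.1823)=-0.8980;  ψ=arccos(-0.1987)=1.7708;  θ1=γ+ψ≈0.8728
arm 2 (φ=120.0°): x'=0.0432, y'=0.0586
  A cos θ + B sin θ = C:  0.0668·cos θ + -0.2288·sin θ = 0.0054
  γ=atan2(-0.2288,0.0668)=-1.2866;  ψ=arccos(0.0226)=1.5482;  θ2=γ+ψ≈0.2616
φ3=240.0° → target in arm frame (0.0291, -0.0667)
  A cos θ + B sin θ = C:  0.0809·cos θ + -0.2288·sin θ = -0.0023
  √(A²+B²)=0.2427;  θ3 = -1.2311+1.5804 ≈ 0.3493

θ₁ = 0.8728, θ₂ = 0.2616, θ₃ = 0.3493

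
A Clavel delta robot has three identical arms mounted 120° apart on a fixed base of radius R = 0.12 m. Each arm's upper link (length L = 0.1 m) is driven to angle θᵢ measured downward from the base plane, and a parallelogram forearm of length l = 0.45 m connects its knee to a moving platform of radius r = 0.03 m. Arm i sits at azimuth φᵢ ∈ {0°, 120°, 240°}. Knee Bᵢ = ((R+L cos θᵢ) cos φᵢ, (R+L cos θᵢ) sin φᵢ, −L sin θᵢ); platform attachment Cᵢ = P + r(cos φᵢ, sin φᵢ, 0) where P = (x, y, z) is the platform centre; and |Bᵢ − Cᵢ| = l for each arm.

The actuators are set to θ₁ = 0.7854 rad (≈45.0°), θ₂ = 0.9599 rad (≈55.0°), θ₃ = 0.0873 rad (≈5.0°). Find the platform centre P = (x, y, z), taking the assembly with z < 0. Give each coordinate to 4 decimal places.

arm 1 at φ=0.0°: (R−r)+L cos θ1 = 0.1607;  centre 1 = (0.1607, 0.0000, -0.0707)
φ2=120.0°: virtual centre (-0.0737, 0.1276, -0.0819), radius l
centre 3 = (0.1896·cos240.0°, 0.1896·sin240.0°, -0.0087) = (-0.0948, -0.1642, -0.0087)
subtract pairs → two planes through P
[-0.4688 0.2552 -0.0224]·P = -0.0024;  [-0.5110 -0.3284 0.1240]·P = 0.0052
det = 0.2844;  x = -0.0019+0.0854z,  y = -0.0129+0.2446z
quadratic in z: (1.0671)z²+(0.1073)z+(-0.1709)=0, √Δ=0.8608 → z ∈ {-0.4536, 0.3530}; z = -0.4536 (taking z<0)
x = -0.0406, y = -0.1239

(-0.0406, -0.1239, -0.4536)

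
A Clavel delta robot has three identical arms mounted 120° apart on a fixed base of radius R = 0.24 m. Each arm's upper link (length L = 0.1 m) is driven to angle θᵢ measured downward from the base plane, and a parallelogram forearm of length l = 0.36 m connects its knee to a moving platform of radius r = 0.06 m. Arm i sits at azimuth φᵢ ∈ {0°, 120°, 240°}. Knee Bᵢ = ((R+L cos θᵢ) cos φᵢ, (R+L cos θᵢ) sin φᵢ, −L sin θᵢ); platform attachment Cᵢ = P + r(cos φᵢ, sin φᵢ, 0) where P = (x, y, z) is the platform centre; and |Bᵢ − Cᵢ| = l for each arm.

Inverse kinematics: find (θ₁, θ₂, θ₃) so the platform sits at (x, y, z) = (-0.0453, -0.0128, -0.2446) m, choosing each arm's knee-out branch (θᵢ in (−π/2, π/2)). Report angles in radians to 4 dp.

θ₁ = 0.6109, θ₂ = 0.0868, θ₃ = -0.1744

φ1=0.0° → target in arm frame (-0.0453, -0.0128)
  A cos θ + B sin θ = C:  0.2253·cos θ + -0.2446·sin θ = 0.0442
  γ=atan2(-0.2446,0.2253)=-0.8264;  ψ=arccos(0.1330)=1.4374;  θ1=γ+ψ≈0.6109
φ2=120.0° → target in arm frame (0.0116, 0.0456)
  A=0.1684, B=-0.2446, C=(l²−L²−A²−y'²−z²)/(2L)=0.1466
  γ=atan2(-0.2446,0.1684)=-0.9678;  ψ=arccos(0.4936)=1.0546;  θ2=γ+ψ≈0.0868
φ3=240.0° → target in arm frame (0.0337, -0.0328)
  A=0.1463, B=-0.2446, C=(l²−L²−A²−y'²−z²)/(2L)=0.1865
  θ3 = atan2(B,A) + arccos(C/0.2850) = -0.1744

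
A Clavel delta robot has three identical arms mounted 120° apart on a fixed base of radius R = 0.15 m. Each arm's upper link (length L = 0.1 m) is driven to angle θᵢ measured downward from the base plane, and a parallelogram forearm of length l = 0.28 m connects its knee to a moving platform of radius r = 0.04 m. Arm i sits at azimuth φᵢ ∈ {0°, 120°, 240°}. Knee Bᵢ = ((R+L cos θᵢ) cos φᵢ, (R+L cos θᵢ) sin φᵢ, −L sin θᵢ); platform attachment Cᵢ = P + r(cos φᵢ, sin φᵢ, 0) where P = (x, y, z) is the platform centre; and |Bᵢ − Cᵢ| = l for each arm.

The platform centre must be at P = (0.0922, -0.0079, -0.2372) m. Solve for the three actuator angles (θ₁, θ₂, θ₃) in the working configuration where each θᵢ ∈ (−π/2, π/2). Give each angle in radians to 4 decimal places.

φ1=0.0° → target in arm frame (0.0922, -0.0079)
  A cos θ + B sin θ = C:  0.0178·cos θ + -0.2372·sin θ = 0.0588
  θ1 = atan2(B,A) + arccos(C/0.2379) = -0.1748
arm 2 (φ=120.0°): x'=-0.0529, y'=-0.0759
  A cos θ + B sin θ = C:  0.1629·cos θ + -0.2372·sin θ = -0.1009
  γ=atan2(-0.2372,0.1629)=-0.9689;  ψ=arccos(-0.3505)=1.9289;  θ2=γ+ψ≈0.9600
rotate P by −φ3: (-0.0393, 0.0838, -0.2372)
  A cos θ + B sin θ = C:  0.1493·cos θ + -0.2372·sin θ = -0.0858
  √(A²+B²)=0.2803;  θ3 = -1.0091+1.8820 ≈ 0.8729

θ₁ = -0.1748, θ₂ = 0.9600, θ₃ = 0.8729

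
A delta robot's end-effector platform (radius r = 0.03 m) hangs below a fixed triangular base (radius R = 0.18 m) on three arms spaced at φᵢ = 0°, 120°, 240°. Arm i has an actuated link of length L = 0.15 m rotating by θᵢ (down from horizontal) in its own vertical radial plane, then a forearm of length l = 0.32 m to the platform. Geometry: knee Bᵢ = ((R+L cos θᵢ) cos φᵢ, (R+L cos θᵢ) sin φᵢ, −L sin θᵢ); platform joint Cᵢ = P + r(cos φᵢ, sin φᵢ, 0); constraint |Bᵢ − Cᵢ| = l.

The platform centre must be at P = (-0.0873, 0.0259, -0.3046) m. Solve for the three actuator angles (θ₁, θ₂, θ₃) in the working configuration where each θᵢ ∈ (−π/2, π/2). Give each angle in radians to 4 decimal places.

φ1=0.0° → target in arm frame (-0.0873, 0.0259)
  A=0.2373, B=-0.3046, C=(l²−L²−A²−y'²−z²)/(2L)=-0.2329
  γ=atan2(-0.3046,0.2373)=-0.9090;  ψ=arccos(-0.6031)=2.2182;  θ1=γ+ψ≈1.3092
φ2=120.0° → target in arm frame (0.0661, 0.0627)
  A cos θ + B sin θ = C:  0.0839·cos θ + -0.3046·sin θ = -0.0795
  √(A²+B²)=0.3159;  θ2 = -1.3020+1.8251 ≈ 0.5232
arm 3 (φ=240.0°): x'=0.0212, y'=-0.0886
  e−x'=0.1288;  (l²−L²−(e−x')²−y'²−z²)/2L = -0.1244
  θ3 = atan2(B,A) + arccos(C/0.3307) = 0.7855

θ₁ = 1.3092, θ₂ = 0.5232, θ₃ = 0.7855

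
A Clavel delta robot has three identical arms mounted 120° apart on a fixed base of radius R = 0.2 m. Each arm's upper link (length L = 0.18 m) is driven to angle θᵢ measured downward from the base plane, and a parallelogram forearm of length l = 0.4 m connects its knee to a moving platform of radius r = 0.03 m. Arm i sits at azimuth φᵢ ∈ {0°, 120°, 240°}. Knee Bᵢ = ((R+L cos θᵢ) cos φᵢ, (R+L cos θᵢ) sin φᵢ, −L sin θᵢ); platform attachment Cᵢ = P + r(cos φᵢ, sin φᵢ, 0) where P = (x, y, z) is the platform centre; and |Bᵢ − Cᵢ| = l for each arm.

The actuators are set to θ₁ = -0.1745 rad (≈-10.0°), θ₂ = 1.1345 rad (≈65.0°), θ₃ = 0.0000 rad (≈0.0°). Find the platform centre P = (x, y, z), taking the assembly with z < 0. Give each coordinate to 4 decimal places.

φ1=0.0°: virtual centre (0.3473, 0.0000, 0.0313), radius l
φ2=120.0°: virtual centre (-0.1230, 0.2131, -0.1631), radius l
φ3=240.0°: virtual centre (-0.1750, -0.3031, 0.0000), radius l
subtract pairs → two planes through P
linear system: -0.9406x+0.4262y = -0.0344−-0.3888z; -1.0445x+-0.6062y = 0.0009−-0.0625z
det = 1.0154;  x = 0.0202+-0.2583z,  y = -0.0363+0.3420z
into |P−S₁|² = l²: 1.1837z² + 0.0817z + -0.0507 = 0;  Δ = 0.2468;  z = -0.2443 or 0.1753 → z<0 root = -0.2443
x = 0.0833, y = -0.1198

(0.0833, -0.1198, -0.2443)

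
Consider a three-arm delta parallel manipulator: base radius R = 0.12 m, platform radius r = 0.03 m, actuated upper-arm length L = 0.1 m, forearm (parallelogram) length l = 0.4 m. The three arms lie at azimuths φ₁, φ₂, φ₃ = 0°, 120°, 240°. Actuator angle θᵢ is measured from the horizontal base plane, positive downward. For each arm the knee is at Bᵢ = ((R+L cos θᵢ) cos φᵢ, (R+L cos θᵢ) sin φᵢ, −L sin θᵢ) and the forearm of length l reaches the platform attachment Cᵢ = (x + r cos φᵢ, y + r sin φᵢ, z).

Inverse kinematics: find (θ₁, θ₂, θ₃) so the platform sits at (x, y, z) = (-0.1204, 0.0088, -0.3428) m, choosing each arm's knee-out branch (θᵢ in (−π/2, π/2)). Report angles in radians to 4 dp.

θ₁ = 0.6984, θ₂ = -0.2617, θ₃ = -0.1746

φ1=0.0° → target in arm frame (-0.1204, 0.0088)
  A cos θ + B sin θ = C:  0.2104·cos θ + -0.3428·sin θ = -0.0593
  √(A²+B²)=0.4022;  θ1 = -1.0203+1.7187 ≈ 0.6984
arm 2 (φ=120.0°): x'=0.0678, y'=0.0999
  A cos θ + B sin θ = C:  0.0222·cos θ + -0.3428·sin θ = 0.1101
  γ=atan2(-0.3428,0.0222)=-1.5062;  ψ=arccos(0.3205)=1.2445;  θ2=γ+ψ≈-0.2617
arm 3 (φ=240.0°): x'=0.0526, y'=-0.1087
  e−x'=0.0374;  (l²−L²−(e−x')²−y'²−z²)/2L = 0.0964
  θ3 = atan2(B,A) + arccos(C/0.3448) = -0.1746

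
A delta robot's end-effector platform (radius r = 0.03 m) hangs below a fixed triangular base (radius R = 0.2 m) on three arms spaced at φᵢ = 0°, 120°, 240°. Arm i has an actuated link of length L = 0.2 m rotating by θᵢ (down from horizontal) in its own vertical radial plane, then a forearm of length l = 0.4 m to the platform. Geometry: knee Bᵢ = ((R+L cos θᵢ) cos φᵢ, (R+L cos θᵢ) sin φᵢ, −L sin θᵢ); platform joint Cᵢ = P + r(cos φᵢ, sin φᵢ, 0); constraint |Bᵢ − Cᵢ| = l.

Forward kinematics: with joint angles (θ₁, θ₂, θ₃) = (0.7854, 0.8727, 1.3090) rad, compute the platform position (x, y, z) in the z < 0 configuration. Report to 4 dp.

(0.0570, 0.0730, -0.4413)

centre 1 = (0.3114·cos0.0°, 0.3114·sin0.0°, -0.1414) = (0.3114, 0.0000, -0.1414)
φ2=120.0°: virtual centre (-0.1493, 0.2586, -0.1532), radius l
arm 3 at φ=240.0°: (R−r)+L cos θ3 = 0.2218;  centre 3 = (-0.1109, -0.1921, -0.1932)
eliminate P² terms by subtracting sphere 1 from 2 and 3
[-0.9214 0.5171 -0.0236]·P = -0.0044;  [-0.8446 -0.3841 -0.1035]·P = -0.0305
det = 0.7907;  x = 0.0221+-0.0792z,  y = 0.0308+-0.0955z
into |P−centre ₁|² = l²: 1.0154z² + 0.3228z + -0.0553 = 0;  Δ = 0.3289;  z = -0.4413 or 0.1234 → z<0 root = -0.4413
x = 0.0570, y = 0.0730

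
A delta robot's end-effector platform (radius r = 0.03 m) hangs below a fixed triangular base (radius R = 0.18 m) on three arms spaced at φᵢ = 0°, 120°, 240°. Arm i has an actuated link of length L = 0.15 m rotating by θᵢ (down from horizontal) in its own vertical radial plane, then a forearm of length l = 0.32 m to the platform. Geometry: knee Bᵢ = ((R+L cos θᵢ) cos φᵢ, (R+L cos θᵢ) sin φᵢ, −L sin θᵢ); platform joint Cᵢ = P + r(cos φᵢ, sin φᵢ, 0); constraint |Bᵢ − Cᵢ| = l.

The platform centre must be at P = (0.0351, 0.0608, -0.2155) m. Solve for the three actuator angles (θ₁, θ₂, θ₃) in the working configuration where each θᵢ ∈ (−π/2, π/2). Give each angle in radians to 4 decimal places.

rotate P by −φ1: (0.0351, 0.0608, -0.2155)
  A=0.1149, B=-0.2155, C=(l²−L²−A²−y'²−z²)/(2L)=0.0552
  γ=atan2(-0.2155,0.1149)=-1.0810;  ψ=arccos(0.2260)=1.3428;  θ1=γ+ψ≈0.2618
arm 2 (φ=120.0°): x'=0.0351, y'=-0.0608
  A cos θ + B sin θ = C:  0.1149·cos θ + -0.2155·sin θ = 0.0552
  √(A²+B²)=0.2442;  θ2 = -1.0810+1.3428 ≈ 0.2618
arm 3 (φ=240.0°): x'=-0.0702, y'=0.0000
  A=0.2202, B=-0.2155, C=(l²−L²−A²−y'²−z²)/(2L)=-0.0501
  γ=atan2(-0.2155,0.2202)=-0.7746;  ψ=arccos(-0.1626)=1.7341;  θ3=γ+ψ≈0.9595

θ₁ = 0.2618, θ₂ = 0.2618, θ₃ = 0.9595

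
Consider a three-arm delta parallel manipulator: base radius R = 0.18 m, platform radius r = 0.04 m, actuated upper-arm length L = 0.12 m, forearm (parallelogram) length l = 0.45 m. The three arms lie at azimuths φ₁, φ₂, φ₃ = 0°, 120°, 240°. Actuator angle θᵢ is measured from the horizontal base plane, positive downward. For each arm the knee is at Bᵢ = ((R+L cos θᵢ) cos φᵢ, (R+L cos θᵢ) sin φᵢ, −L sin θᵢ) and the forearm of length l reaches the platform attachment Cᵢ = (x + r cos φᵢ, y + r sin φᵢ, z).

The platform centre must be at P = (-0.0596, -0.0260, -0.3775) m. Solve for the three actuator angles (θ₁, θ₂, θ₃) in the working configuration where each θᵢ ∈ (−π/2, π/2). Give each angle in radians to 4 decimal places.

rotate P by −φ1: (-0.0596, -0.0260, -0.3775)
  A=0.1996, B=-0.3775, C=(l²−L²−A²−y'²−z²)/(2L)=0.0212
  √(A²+B²)=0.4270;  θ1 = -1.0844+1.5212 ≈ 0.4368
φ2=120.0° → target in arm frame (0.0073, 0.0646)
  A cos θ + B sin θ = C:  0.1327·cos θ + -0.3775·sin θ = 0.0992
  θ2 = atan2(B,A) + arccos(C/0.4001) = 0.0876
arm 3 (φ=240.0°): x'=0.0523, y'=-0.0386
  A=0.0877, B=-0.3775, C=(l²−L²−A²−y'²−z²)/(2L)=0.1517
  √(A²+B²)=0.3875;  θ3 = -1.3426+1.1685 ≈ -0.1740

θ₁ = 0.4368, θ₂ = 0.0876, θ₃ = -0.1740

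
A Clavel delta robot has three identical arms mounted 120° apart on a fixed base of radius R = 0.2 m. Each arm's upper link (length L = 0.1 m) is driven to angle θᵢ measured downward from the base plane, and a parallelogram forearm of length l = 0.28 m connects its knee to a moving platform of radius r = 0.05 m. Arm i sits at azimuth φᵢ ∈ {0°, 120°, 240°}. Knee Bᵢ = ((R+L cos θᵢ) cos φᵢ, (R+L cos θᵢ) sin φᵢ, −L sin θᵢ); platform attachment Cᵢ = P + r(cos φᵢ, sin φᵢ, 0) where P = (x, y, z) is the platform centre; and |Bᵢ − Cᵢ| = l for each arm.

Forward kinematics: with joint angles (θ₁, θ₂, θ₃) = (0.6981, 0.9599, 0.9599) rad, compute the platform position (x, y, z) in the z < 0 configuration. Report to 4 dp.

φ1=0.0°: virtual centre (0.2266, 0.0000, -0.0643), radius l
arm 2 at φ=120.0°: e+L cos θ2 = 0.2074;  S2 = (-0.1037, 0.1796, -0.0819)
arm 3 at φ=240.0°: e+L cos θ3 = 0.2074;  S3 = (-0.1037, -0.1796, -0.0819)
subtract pairs → two planes through P
linear system: -0.6606x+0.3592y = -0.0058−-0.0353z; -0.6606x+-0.3592y = -0.0058−-0.0353z
det = 0.4745;  x = 0.0087+-0.0534z,  y = 0.0000+0.0000z
into |P−S₁|² = l²: 1.0029z² + 0.1518z + -0.0268 = 0;  Δ = 0.1306;  z = -0.2559 or 0.1045 → z<0 root = -0.2559
x = 0.0224, y = 0.0000

(0.0224, 0.0000, -0.2559)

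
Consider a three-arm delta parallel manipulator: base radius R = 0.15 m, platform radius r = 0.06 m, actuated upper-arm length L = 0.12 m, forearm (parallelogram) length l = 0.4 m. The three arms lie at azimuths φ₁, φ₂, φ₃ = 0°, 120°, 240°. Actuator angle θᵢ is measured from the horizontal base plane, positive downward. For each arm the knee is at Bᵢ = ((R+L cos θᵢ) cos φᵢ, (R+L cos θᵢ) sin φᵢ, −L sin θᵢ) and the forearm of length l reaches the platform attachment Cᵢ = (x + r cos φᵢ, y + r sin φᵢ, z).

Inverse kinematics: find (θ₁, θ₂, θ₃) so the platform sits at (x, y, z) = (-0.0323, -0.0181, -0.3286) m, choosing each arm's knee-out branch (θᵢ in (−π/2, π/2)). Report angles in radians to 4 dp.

θ₁ = 0.0876, θ₂ = -0.0867, θ₃ = -0.2616

φ1=0.0° → target in arm frame (-0.0323, -0.0181)
  e−x'=0.1223;  (l²−L²−(e−x')²−y'²−z²)/2L = 0.0931
  θ1 = atan2(B,A) + arccos(C/0.3506) = 0.0876
rotate P by −φ2: (0.0005, 0.0370, -0.3286)
  A=0.0895, B=-0.3286, C=(l²−L²−A²−y'²−z²)/(2L)=0.1177
  γ=atan2(-0.3286,0.0895)=-1.3048;  ψ=arccos(0.3455)=1.2181;  θ2=γ+ψ≈-0.0867
arm 3 (φ=240.0°): x'=0.0318, y'=-0.0189
  A cos θ + B sin θ = C:  0.0582·cos θ + -0.3286·sin θ = 0.1412
  γ=atan2(-0.3286,0.0582)=-1.3956;  ψ=arccos(0.4230)=1.1340;  θ3=γ+ψ≈-0.2616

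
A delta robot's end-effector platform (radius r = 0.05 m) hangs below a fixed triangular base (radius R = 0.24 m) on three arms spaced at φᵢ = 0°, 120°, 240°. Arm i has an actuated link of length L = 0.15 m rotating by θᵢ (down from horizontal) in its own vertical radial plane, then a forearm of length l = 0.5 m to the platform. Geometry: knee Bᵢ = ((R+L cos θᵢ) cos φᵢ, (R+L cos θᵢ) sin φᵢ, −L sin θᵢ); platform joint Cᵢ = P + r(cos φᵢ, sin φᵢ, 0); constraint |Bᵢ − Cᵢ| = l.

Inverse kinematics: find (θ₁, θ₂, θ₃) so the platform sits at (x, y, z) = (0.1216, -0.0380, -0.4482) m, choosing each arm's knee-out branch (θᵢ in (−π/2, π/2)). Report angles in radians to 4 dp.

φ1=0.0° → target in arm frame (0.1216, -0.0380)
  A=0.0684, B=-0.4482, C=(l²−L²−A²−y'²−z²)/(2L)=0.0683
  θ1 = atan2(B,A) + arccos(C/0.4534) = 0.0002
arm 2 (φ=120.0°): x'=-0.0937, y'=-0.0863
  A cos θ + B sin θ = C:  0.2837·cos θ + -0.4482·sin θ = -0.2044
  θ2 = atan2(B,A) + arccos(C/0.5304) = 0.9599
arm 3 (φ=240.0°): x'=-0.0279, y'=0.1243
  A=0.2179, B=-0.4482, C=(l²−L²−A²−y'²−z²)/(2L)=-0.1210
  θ3 = atan2(B,A) + arccos(C/0.4984) = 0.6978

θ₁ = 0.0002, θ₂ = 0.9599, θ₃ = 0.6978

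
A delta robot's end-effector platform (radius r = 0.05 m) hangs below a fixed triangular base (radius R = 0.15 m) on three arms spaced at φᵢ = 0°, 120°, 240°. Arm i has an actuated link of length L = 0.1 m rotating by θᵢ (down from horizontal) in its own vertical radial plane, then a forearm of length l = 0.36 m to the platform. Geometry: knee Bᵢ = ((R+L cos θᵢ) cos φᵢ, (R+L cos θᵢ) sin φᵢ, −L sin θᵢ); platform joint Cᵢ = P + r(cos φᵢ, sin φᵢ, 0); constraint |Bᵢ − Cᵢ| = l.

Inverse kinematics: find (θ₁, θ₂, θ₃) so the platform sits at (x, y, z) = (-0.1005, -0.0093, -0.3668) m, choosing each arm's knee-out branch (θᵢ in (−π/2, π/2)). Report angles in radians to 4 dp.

θ₁ = 1.2219, θ₂ = 0.5239, θ₃ = 0.4367

φ1=0.0° → target in arm frame (-0.1005, -0.0093)
  A=0.2005, B=-0.3668, C=(l²−L²−A²−y'²−z²)/(2L)=-0.2761
  θ1 = atan2(B,A) + arccos(C/0.4180) = 1.2219
arm 2 (φ=120.0°): x'=0.0422, y'=0.0917
  A cos θ + B sin θ = C:  0.0578·cos θ + -0.3668·sin θ = -0.1334
  √(A²+B²)=0.3713;  θ2 = -1.4145+1.9384 ≈ 0.5239
φ3=240.0° → target in arm frame (0.0583, -0.0824)
  e−x'=0.0417;  (l²−L²−(e−x')²−y'²−z²)/2L = -0.1173
  γ=atan2(-0.3668,0.0417)=-1.4576;  ψ=arccos(-0.3179)=1.8943;  θ3=γ+ψ≈0.4367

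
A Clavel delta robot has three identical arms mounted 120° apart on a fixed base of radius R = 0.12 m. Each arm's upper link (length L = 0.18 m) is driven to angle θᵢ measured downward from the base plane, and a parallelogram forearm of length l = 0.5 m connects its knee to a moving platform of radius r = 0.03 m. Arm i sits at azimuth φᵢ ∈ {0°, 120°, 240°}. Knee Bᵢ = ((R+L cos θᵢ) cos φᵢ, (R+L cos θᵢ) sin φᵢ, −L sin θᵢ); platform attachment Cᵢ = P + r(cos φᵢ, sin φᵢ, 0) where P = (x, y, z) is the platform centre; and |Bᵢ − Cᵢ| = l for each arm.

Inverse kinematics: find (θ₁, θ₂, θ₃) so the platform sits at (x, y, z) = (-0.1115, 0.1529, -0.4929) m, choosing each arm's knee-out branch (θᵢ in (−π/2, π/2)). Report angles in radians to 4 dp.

arm 1 (φ=0.0°): x'=-0.1115, y'=0.1529
  A=0.2015, B=-0.4929, C=(l²−L²−A²−y'²−z²)/(2L)=-0.2481
  √(A²+B²)=0.5325;  θ1 = -1.1827+2.0556 ≈ 0.8728
rotate P by −φ2: (0.1882, 0.0201, -0.4929)
  A=-0.0982, B=-0.4929, C=(l²−L²−A²−y'²−z²)/(2L)=-0.0983
  θ2 = atan2(B,A) + arccos(C/0.5026) = 0.0003
arm 3 (φ=240.0°): x'=-0.0767, y'=-0.1730
  e−x'=0.1667;  (l²−L²−(e−x')²−y'²−z²)/2L = -0.2307
  √(A²+B²)=0.5203;  θ3 = -1.2447+2.0302 ≈ 0.7855

θ₁ = 0.8728, θ₂ = 0.0003, θ₃ = 0.7855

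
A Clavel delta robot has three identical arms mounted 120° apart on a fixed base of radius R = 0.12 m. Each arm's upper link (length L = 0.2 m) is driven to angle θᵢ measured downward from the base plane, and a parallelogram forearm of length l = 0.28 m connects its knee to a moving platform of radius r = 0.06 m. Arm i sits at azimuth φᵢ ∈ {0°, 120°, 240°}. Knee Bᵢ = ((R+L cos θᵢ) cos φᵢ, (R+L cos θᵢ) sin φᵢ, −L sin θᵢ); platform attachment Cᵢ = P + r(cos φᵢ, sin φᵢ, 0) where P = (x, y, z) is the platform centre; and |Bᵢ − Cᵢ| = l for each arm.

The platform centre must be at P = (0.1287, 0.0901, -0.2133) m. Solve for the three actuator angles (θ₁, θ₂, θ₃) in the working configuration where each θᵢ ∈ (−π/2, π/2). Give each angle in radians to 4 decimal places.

φ1=0.0° → target in arm frame (0.1287, 0.0901)
  A=-0.0687, B=-0.2133, C=(l²−L²−A²−y'²−z²)/(2L)=-0.0498
  γ=atan2(-0.2133,-0.0687)=-1.8824;  ψ=arccos(-0.2224)=1.7951;  θ1=γ+ψ≈-0.0873
arm 2 (φ=120.0°): x'=0.0137, y'=-0.1565
  A=0.0463, B=-0.2133, C=(l²−L²−A²−y'²−z²)/(2L)=-0.0843
  θ2 = atan2(B,A) + arccos(C/0.2183) = 0.6106
φ3=240.0° → target in arm frame (-0.1424, 0.0664)
  e−x'=0.2024;  (l²−L²−(e−x')²−y'²−z²)/2L = -0.1312
  θ3 = atan2(B,A) + arccos(C/0.2940) = 1.2215

θ₁ = -0.0873, θ₂ = 0.6106, θ₃ = 1.2215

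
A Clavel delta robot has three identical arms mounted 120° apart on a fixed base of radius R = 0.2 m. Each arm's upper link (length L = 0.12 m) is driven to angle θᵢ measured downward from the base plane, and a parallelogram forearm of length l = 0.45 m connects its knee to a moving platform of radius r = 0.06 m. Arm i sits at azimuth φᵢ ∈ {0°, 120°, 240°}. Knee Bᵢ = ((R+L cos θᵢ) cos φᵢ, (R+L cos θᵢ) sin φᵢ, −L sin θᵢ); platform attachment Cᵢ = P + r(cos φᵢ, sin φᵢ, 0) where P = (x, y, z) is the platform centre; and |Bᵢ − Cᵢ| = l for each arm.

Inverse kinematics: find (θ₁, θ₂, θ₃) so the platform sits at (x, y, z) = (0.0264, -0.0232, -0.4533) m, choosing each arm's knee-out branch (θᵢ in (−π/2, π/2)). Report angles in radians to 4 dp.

φ1=0.0° → target in arm frame (0.0264, -0.0232)
  e−x'=0.1136;  (l²−L²−(e−x')²−y'²−z²)/2L = -0.1284
  θ1 = atan2(B,A) + arccos(C/0.4673) = 0.5240
rotate P by −φ2: (-0.0333, -0.0113, -0.4533)
  A=0.1733, B=-0.4533, C=(l²−L²−A²−y'²−z²)/(2L)=-0.1981
  √(A²+B²)=0.4853;  θ2 = -1.2057+1.9912 ≈ 0.7856
rotate P by −φ3: (0.0069, 0.0345, -0.4533)
  A cos θ + B sin θ = C:  0.1331·cos θ + -0.4533·sin θ = -0.1512
  γ=atan2(-0.4533,0.1331)=-1.2852;  ψ=arccos(-0.3200)=1.8966;  θ3=γ+ψ≈0.6114

θ₁ = 0.5240, θ₂ = 0.7856, θ₃ = 0.6114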